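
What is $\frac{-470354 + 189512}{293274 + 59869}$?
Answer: $- \frac{280842}{353143} \approx -0.79526$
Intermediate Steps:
$\frac{-470354 + 189512}{293274 + 59869} = - \frac{280842}{353143}$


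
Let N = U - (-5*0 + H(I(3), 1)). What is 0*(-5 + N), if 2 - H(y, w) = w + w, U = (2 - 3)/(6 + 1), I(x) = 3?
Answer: 0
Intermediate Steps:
U = -⅐ (U = -1/7 = -1*⅐ = -⅐ ≈ -0.14286)
H(y, w) = 2 - 2*w (H(y, w) = 2 - (w + w) = 2 - 2*w)
N = -⅐ (N = -⅐ - (-5*0 + (2 - 2*1)) = -⅐ - (0 + (2 - 2)) = -⅐ - (0 + 0) = -⅐ - 1*0 = -⅐ + 0 = -⅐ ≈ -0.14286)
0*(-5 + N) = 0*(-5 - ⅐) = 0*(-36/7) = 0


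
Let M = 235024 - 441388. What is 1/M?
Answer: -1/206364 ≈ -4.8458e-6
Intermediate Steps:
M = -206364
1/M = 1/(-206364) = -1/206364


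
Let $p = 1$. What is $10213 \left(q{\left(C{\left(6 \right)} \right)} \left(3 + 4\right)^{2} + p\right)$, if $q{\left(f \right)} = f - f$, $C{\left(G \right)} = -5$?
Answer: $10213$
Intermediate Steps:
$q{\left(f \right)} = 0$
$10213 \left(q{\left(C{\left(6 \right)} \right)} \left(3 + 4\right)^{2} + p\right) = 10213 \left(0 \left(3 + 4\right)^{2} + 1\right) = 10213 \left(0 \cdot 7^{2} + 1\right) = 10213 \left(0 \cdot 49 + 1\right) = 10213 \left(0 + 1\right) = 10213 \cdot 1 = 10213$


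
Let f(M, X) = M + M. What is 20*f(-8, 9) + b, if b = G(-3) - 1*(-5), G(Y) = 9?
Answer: -306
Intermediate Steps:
f(M, X) = 2*M
b = 14 (b = 9 - 1*(-5) = 9 + 5 = 14)
20*f(-8, 9) + b = 20*(2*(-8)) + 14 = 20*(-16) + 14 = -320 + 14 = -306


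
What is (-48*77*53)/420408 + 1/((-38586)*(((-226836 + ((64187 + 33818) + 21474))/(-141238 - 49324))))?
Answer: -1878568722071/4031320730413 ≈ -0.46599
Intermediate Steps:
(-48*77*53)/420408 + 1/((-38586)*(((-226836 + ((64187 + 33818) + 21474))/(-141238 - 49324)))) = -3696*53*(1/420408) - (-190562/(-226836 + (98005 + 21474)))/38586 = -195888*1/420408 - (-190562/(-226836 + 119479))/38586 = -8162/17517 - 1/(38586*((-107357*(-1/190562)))) = -8162/17517 - 1/(38586*107357/190562) = -8162/17517 - 1/38586*190562/107357 = -8162/17517 - 95281/2071238601 = -1878568722071/4031320730413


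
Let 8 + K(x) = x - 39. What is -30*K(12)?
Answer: 1050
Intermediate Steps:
K(x) = -47 + x (K(x) = -8 + (x - 39) = -8 + (-39 + x) = -47 + x)
-30*K(12) = -30*(-47 + 12) = -30*(-35) = 1050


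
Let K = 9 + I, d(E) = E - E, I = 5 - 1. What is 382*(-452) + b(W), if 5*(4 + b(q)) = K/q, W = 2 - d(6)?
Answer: -1726667/10 ≈ -1.7267e+5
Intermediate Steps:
I = 4
d(E) = 0
W = 2 (W = 2 - 1*0 = 2 + 0 = 2)
K = 13 (K = 9 + 4 = 13)
b(q) = -4 + 13/(5*q) (b(q) = -4 + (13/q)/5 = -4 + 13/(5*q))
382*(-452) + b(W) = 382*(-452) + (-4 + (13/5)/2) = -172664 + (-4 + (13/5)*(½)) = -172664 + (-4 + 13/10) = -172664 - 27/10 = -1726667/10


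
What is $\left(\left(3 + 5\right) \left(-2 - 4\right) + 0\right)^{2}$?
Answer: $2304$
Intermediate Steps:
$\left(\left(3 + 5\right) \left(-2 - 4\right) + 0\right)^{2} = \left(8 \left(-6\right) + 0\right)^{2} = \left(-48 + 0\right)^{2} = \left(-48\right)^{2} = 2304$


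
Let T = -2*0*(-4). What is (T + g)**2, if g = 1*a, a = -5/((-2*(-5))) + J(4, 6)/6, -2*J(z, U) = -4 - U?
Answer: 1/9 ≈ 0.11111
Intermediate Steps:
T = 0 (T = 0*(-4) = 0)
J(z, U) = 2 + U/2 (J(z, U) = -(-4 - U)/2 = 2 + U/2)
a = 1/3 (a = -5/((-2*(-5))) + (2 + (1/2)*6)/6 = -5/10 + (2 + 3)*(1/6) = -5*1/10 + 5*(1/6) = -1/2 + 5/6 = 1/3 ≈ 0.33333)
g = 1/3 (g = 1*(1/3) = 1/3 ≈ 0.33333)
(T + g)**2 = (0 + 1/3)**2 = (1/3)**2 = 1/9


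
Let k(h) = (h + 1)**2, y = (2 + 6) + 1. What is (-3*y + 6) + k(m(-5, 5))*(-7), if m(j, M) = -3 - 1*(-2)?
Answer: -21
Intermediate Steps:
m(j, M) = -1 (m(j, M) = -3 + 2 = -1)
y = 9 (y = 8 + 1 = 9)
k(h) = (1 + h)**2
(-3*y + 6) + k(m(-5, 5))*(-7) = (-3*9 + 6) + (1 - 1)**2*(-7) = (-27 + 6) + 0**2*(-7) = -21 + 0*(-7) = -21 + 0 = -21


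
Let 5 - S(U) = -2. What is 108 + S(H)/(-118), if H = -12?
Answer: 12737/118 ≈ 107.94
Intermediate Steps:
S(U) = 7 (S(U) = 5 - 1*(-2) = 5 + 2 = 7)
108 + S(H)/(-118) = 108 + 7/(-118) = 108 - 1/118*7 = 108 - 7/118 = 12737/118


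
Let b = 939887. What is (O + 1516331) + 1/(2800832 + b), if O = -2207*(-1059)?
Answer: 14415025258137/3740719 ≈ 3.8535e+6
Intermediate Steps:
O = 2337213
(O + 1516331) + 1/(2800832 + b) = (2337213 + 1516331) + 1/(2800832 + 939887) = 3853544 + 1/3740719 = 14415025258137/3740719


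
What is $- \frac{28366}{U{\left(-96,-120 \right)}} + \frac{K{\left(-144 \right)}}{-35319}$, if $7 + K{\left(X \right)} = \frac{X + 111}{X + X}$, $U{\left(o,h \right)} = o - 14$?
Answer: $\frac{48089256547}{186484320} \approx 257.87$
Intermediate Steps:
$U{\left(o,h \right)} = -14 + o$
$K{\left(X \right)} = -7 + \frac{111 + X}{2 X}$ ($K{\left(X \right)} = -7 + \frac{X + 111}{X + X} = -7 + \frac{111 + X}{2 X}$)
$- \frac{28366}{U{\left(-96,-120 \right)}} + \frac{K{\left(-144 \right)}}{-35319} = - \frac{28366}{-14 - 96} + \frac{\frac{1}{2} \frac{1}{-144} \left(111 - -1872\right)}{-35319} = - \frac{28366}{-110} + \frac{1}{2} \left(- \frac{1}{144}\right) \left(111 + 1872\right) \left(- \frac{1}{35319}\right) = \left(-28366\right) \left(- \frac{1}{110}\right) + \frac{1}{2} \left(- \frac{1}{144}\right) 1983 \left(- \frac{1}{35319}\right) = \frac{14183}{55} - - \frac{661}{3390624} = \frac{14183}{55} + \frac{661}{3390624} = \frac{48089256547}{186484320}$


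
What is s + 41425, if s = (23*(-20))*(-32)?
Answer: 56145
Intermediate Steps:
s = 14720 (s = -460*(-32) = 14720)
s + 41425 = 14720 + 41425 = 56145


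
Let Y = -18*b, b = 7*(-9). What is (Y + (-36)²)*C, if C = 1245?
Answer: 3025350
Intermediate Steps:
b = -63
Y = 1134 (Y = -18*(-63) = 1134)
(Y + (-36)²)*C = (1134 + (-36)²)*1245 = (1134 + 1296)*1245 = 2430*1245 = 3025350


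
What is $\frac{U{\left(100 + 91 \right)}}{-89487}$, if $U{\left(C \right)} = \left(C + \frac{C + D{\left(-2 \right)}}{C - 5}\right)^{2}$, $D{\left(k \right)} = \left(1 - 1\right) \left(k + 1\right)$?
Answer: $- \frac{1275704089}{3095892252} \approx -0.41206$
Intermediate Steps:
$D{\left(k \right)} = 0$ ($D{\left(k \right)} = 0 \left(1 + k\right) = 0$)
$U{\left(C \right)} = \left(C + \frac{C}{-5 + C}\right)^{2}$ ($U{\left(C \right)} = \left(C + \frac{C + 0}{C - 5}\right)^{2} = \left(C + \frac{C}{-5 + C}\right)^{2}$)
$\frac{U{\left(100 + 91 \right)}}{-89487} = \frac{\left(100 + 91\right)^{2} \frac{1}{\left(-5 + \left(100 + 91\right)\right)^{2}} \left(-4 + \left(100 + 91\right)\right)^{2}}{-89487} = \frac{191^{2} \left(-4 + 191\right)^{2}}{\left(-5 + 191\right)^{2}} \left(- \frac{1}{89487}\right) = \frac{36481 \cdot 187^{2}}{34596} \left(- \frac{1}{89487}\right) = 36481 \cdot \frac{1}{34596} \cdot 34969 \left(- \frac{1}{89487}\right) = \frac{1275704089}{34596} \left(- \frac{1}{89487}\right) = - \frac{1275704089}{3095892252}$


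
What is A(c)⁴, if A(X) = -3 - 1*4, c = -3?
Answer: 2401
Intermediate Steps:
A(X) = -7 (A(X) = -3 - 4 = -7)
A(c)⁴ = (-7)⁴ = 2401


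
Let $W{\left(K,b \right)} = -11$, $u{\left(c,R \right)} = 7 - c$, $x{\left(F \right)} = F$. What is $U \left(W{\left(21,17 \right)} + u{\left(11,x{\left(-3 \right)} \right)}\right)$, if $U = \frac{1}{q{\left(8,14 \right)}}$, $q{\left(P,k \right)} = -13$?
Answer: $\frac{15}{13} \approx 1.1538$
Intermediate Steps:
$U = - \frac{1}{13}$ ($U = \frac{1}{-13} = - \frac{1}{13} \approx -0.076923$)
$U \left(W{\left(21,17 \right)} + u{\left(11,x{\left(-3 \right)} \right)}\right) = - \frac{-11 + \left(7 - 11\right)}{13} = - \frac{-11 - 4}{13} = \left(- \frac{1}{13}\right) \left(-15\right) = \frac{15}{13}$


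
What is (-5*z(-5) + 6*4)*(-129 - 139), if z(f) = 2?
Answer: -3752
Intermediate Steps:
(-5*z(-5) + 6*4)*(-129 - 139) = (-5*2 + 6*4)*(-129 - 139) = (-10 + 24)*(-268) = 14*(-268) = -3752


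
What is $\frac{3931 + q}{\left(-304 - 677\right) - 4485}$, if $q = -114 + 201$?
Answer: $- \frac{2009}{2733} \approx -0.73509$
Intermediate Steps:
$q = 87$
$\frac{3931 + q}{\left(-304 - 677\right) - 4485} = \frac{3931 + 87}{\left(-304 - 677\right) - 4485} = \frac{4018}{\left(-304 - 677\right) - 4485} = \frac{4018}{-981 - 4485} = \frac{4018}{-5466} = 4018 \left(- \frac{1}{5466}\right) = - \frac{2009}{2733}$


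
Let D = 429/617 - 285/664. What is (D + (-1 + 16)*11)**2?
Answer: 4584309754115961/167844257344 ≈ 27313.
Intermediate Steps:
D = 109011/409688 (D = 429*(1/617) - 285*1/664 = 429/617 - 285/664 = 109011/409688 ≈ 0.26608)
(D + (-1 + 16)*11)**2 = (109011/409688 + (-1 + 16)*11)**2 = (109011/409688 + 15*11)**2 = (109011/409688 + 165)**2 = (67707531/409688)**2 = 4584309754115961/167844257344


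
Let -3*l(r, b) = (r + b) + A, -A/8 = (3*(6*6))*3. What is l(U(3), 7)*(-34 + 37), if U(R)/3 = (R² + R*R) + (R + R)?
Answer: 2513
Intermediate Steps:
A = -2592 (A = -8*3*(6*6)*3 = -8*3*36*3 = -864*3 = -8*324 = -2592)
U(R) = 6*R + 6*R² (U(R) = 3*((R² + R*R) + (R + R)) = 3*((R² + R²) + 2*R) = 3*(2*R² + 2*R) = 3*(2*R + 2*R²) = 6*R + 6*R²)
l(r, b) = 864 - b/3 - r/3 (l(r, b) = -((r + b) - 2592)/3 = -((b + r) - 2592)/3 = -(-2592 + b + r)/3 = 864 - b/3 - r/3)
l(U(3), 7)*(-34 + 37) = (864 - ⅓*7 - 2*3*(1 + 3))*(-34 + 37) = (864 - 7/3 - 2*3*4)*3 = (864 - 7/3 - ⅓*72)*3 = (864 - 7/3 - 24)*3 = (2513/3)*3 = 2513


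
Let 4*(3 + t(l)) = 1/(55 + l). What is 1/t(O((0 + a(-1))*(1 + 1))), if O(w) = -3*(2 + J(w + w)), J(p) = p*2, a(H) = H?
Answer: -292/875 ≈ -0.33371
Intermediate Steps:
J(p) = 2*p
O(w) = -6 - 12*w (O(w) = -3*(2 + 2*(w + w)) = -3*(2 + 2*(2*w)) = -3*(2 + 4*w) = -6 - 12*w)
t(l) = -3 + 1/(4*(55 + l))
1/t(O((0 + a(-1))*(1 + 1))) = 1/((-659 - 12*(-6 - 12*(0 - 1)*(1 + 1)))/(4*(55 + (-6 - 12*(0 - 1)*(1 + 1))))) = 1/((-659 - 12*(-6 - (-12)*2))/(4*(55 + (-6 - (-12)*2)))) = 1/((-659 - 12*(-6 - 12*(-2)))/(4*(55 + (-6 - 12*(-2))))) = 1/((-659 - 12*(-6 + 24))/(4*(55 + (-6 + 24)))) = 1/((-659 - 12*18)/(4*(55 + 18))) = 1/((1/4)*(-659 - 216)/73) = 1/((1/4)*(1/73)*(-875)) = 1/(-875/292) = -292/875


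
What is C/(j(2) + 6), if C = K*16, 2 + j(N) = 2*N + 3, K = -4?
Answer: -64/11 ≈ -5.8182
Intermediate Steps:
j(N) = 1 + 2*N (j(N) = -2 + (2*N + 3) = -2 + (3 + 2*N) = 1 + 2*N)
C = -64 (C = -4*16 = -64)
C/(j(2) + 6) = -64/((1 + 2*2) + 6) = -64/((1 + 4) + 6) = -64/(5 + 6) = -64/11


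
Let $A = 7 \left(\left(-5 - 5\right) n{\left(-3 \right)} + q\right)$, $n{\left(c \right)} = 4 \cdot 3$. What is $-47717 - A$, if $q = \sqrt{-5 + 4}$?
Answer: $-46877 - 7 i \approx -46877.0 - 7.0 i$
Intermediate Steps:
$n{\left(c \right)} = 12$
$q = i$ ($q = \sqrt{-1} = i \approx 1.0 i$)
$A = -840 + 7 i$ ($A = 7 \left(\left(-5 - 5\right) 12 + i\right) = 7 \left(\left(-10\right) 12 + i\right) = 7 \left(-120 + i\right) = -840 + 7 i \approx -840.0 + 7.0 i$)
$-47717 - A = -47717 - \left(-840 + 7 i\right) = -47717 + \left(840 - 7 i\right) = -46877 - 7 i$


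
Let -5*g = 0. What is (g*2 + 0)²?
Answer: 0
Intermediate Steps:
g = 0 (g = -⅕*0 = 0)
(g*2 + 0)² = (0*2 + 0)² = (0 + 0)² = 0² = 0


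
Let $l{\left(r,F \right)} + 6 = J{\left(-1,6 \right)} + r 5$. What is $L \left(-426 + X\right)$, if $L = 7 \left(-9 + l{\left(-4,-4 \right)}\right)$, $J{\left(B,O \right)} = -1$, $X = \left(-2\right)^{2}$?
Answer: $106344$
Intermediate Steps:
$X = 4$
$l{\left(r,F \right)} = -7 + 5 r$ ($l{\left(r,F \right)} = -6 + \left(-1 + r 5\right) = -6 + \left(-1 + 5 r\right) = -7 + 5 r$)
$L = -252$ ($L = 7 \left(-9 + \left(-7 + 5 \left(-4\right)\right)\right) = 7 \left(-9 - 27\right) = 7 \left(-36\right) = -252$)
$L \left(-426 + X\right) = - 252 \left(-426 + 4\right) = \left(-252\right) \left(-422\right) = 106344$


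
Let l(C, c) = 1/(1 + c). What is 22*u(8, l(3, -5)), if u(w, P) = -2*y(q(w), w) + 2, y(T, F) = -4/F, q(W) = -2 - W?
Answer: 66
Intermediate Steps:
u(w, P) = 2 + 8/w (u(w, P) = -(-8)/w + 2 = 8/w + 2 = 2 + 8/w)
22*u(8, l(3, -5)) = 22*(2 + 8/8) = 22*(2 + 8*(⅛)) = 22*(2 + 1) = 22*3 = 66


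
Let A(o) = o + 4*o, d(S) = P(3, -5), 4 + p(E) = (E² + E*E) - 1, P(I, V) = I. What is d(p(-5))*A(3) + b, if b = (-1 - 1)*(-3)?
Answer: 51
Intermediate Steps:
p(E) = -5 + 2*E² (p(E) = -4 + ((E² + E*E) - 1) = -4 + ((E² + E²) - 1) = -4 + (2*E² - 1) = -4 + (-1 + 2*E²) = -5 + 2*E²)
d(S) = 3
A(o) = 5*o
b = 6 (b = -2*(-3) = 6)
d(p(-5))*A(3) + b = 3*(5*3) + 6 = 3*15 + 6 = 45 + 6 = 51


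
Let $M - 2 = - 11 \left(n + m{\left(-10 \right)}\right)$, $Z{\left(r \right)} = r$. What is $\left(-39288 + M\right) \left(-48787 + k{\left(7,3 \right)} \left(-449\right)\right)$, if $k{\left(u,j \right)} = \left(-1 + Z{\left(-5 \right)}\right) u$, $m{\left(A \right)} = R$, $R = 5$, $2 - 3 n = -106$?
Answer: $1189288673$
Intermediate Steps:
$n = 36$ ($n = \frac{2}{3} - - \frac{106}{3} = \frac{2}{3} + \frac{106}{3} = 36$)
$m{\left(A \right)} = 5$
$k{\left(u,j \right)} = - 6 u$ ($k{\left(u,j \right)} = \left(-1 - 5\right) u = - 6 u$)
$M = -449$ ($M = 2 - 11 \left(36 + 5\right) = 2 - 451 = -449$)
$\left(-39288 + M\right) \left(-48787 + k{\left(7,3 \right)} \left(-449\right)\right) = \left(-39288 - 449\right) \left(-48787 + \left(-6\right) 7 \left(-449\right)\right) = - 39737 \left(-48787 - -18858\right) = - 39737 \left(-48787 + 18858\right) = \left(-39737\right) \left(-29929\right) = 1189288673$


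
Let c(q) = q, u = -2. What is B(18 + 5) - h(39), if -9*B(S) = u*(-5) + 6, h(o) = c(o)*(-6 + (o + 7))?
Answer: -14056/9 ≈ -1561.8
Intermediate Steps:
h(o) = o*(1 + o) (h(o) = o*(-6 + (o + 7)) = o*(-6 + (7 + o)) = o*(1 + o))
B(S) = -16/9 (B(S) = -(-2*(-5) + 6)/9 = -(10 + 6)/9 = -⅑*16 = -16/9)
B(18 + 5) - h(39) = -16/9 - 39*(1 + 39) = -16/9 - 39*40 = -16/9 - 1*1560 = -16/9 - 1560 = -14056/9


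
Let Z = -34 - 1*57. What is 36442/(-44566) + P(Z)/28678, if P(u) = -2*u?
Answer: -19941782/24578149 ≈ -0.81136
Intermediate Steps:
Z = -91 (Z = -34 - 57 = -91)
36442/(-44566) + P(Z)/28678 = 36442/(-44566) - 2*(-91)/28678 = 36442*(-1/44566) + 182*(1/28678) = -18221/22283 + 7/1103 = -19941782/24578149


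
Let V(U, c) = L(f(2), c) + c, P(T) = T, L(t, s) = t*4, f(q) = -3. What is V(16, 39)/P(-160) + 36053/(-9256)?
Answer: -752299/185120 ≈ -4.0638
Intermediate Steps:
L(t, s) = 4*t
V(U, c) = -12 + c (V(U, c) = 4*(-3) + c = -12 + c)
V(16, 39)/P(-160) + 36053/(-9256) = (-12 + 39)/(-160) + 36053/(-9256) = 27*(-1/160) + 36053*(-1/9256) = -27/160 - 36053/9256 = -752299/185120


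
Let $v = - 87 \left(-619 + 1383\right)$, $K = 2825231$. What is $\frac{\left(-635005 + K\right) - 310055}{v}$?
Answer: $- \frac{1880171}{66468} \approx -28.287$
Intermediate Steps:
$v = -66468$ ($v = \left(-87\right) 764 = -66468$)
$\frac{\left(-635005 + K\right) - 310055}{v} = \frac{\left(-635005 + 2825231\right) - 310055}{-66468} = \left(2190226 - 310055\right) \left(- \frac{1}{66468}\right) = 1880171 \left(- \frac{1}{66468}\right) = - \frac{1880171}{66468}$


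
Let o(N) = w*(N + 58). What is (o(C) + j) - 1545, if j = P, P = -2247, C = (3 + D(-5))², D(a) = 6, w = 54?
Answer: 3714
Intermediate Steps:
C = 81 (C = (3 + 6)² = 9² = 81)
o(N) = 3132 + 54*N (o(N) = 54*(N + 58) = 54*(58 + N) = 3132 + 54*N)
j = -2247
(o(C) + j) - 1545 = ((3132 + 54*81) - 2247) - 1545 = ((3132 + 4374) - 2247) - 1545 = (7506 - 2247) - 1545 = 5259 - 1545 = 3714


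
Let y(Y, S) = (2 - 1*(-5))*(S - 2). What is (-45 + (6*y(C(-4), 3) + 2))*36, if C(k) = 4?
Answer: -36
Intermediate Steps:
y(Y, S) = -14 + 7*S (y(Y, S) = (2 + 5)*(-2 + S) = 7*(-2 + S) = -14 + 7*S)
(-45 + (6*y(C(-4), 3) + 2))*36 = (-45 + (6*(-14 + 7*3) + 2))*36 = (-45 + (6*(-14 + 21) + 2))*36 = (-45 + (6*7 + 2))*36 = (-45 + (42 + 2))*36 = (-45 + 44)*36 = -1*36 = -36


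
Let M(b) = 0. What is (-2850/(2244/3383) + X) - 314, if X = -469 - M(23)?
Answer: -111751/22 ≈ -5079.6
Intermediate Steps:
X = -469 (X = -469 - 1*0 = -469 + 0 = -469)
(-2850/(2244/3383) + X) - 314 = (-2850/(2244/3383) - 469) - 314 = (-2850/(2244*(1/3383)) - 469) - 314 = (-2850/132/199 - 469) - 314 = (-2850*199/132 - 469) - 314 = (-94525/22 - 469) - 314 = -104843/22 - 314 = -111751/22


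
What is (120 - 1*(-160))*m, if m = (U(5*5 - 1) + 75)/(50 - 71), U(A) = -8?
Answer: -2680/3 ≈ -893.33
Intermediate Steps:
m = -67/21 (m = (-8 + 75)/(50 - 71) = 67/(-21) = 67*(-1/21) = -67/21 ≈ -3.1905)
(120 - 1*(-160))*m = (120 - 1*(-160))*(-67/21) = (120 + 160)*(-67/21) = 280*(-67/21) = -2680/3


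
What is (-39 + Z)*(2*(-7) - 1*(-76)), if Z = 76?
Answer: 2294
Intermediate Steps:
(-39 + Z)*(2*(-7) - 1*(-76)) = (-39 + 76)*(2*(-7) - 1*(-76)) = 37*(-14 + 76) = 37*62 = 2294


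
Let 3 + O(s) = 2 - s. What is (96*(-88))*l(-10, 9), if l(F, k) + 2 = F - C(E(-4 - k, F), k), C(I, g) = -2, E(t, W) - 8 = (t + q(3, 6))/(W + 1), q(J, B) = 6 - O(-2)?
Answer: 84480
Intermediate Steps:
O(s) = -1 - s (O(s) = -3 + (2 - s) = -1 - s)
q(J, B) = 5 (q(J, B) = 6 - (-1 - 1*(-2)) = 6 - (-1 + 2) = 6 - 1*1 = 6 - 1 = 5)
E(t, W) = 8 + (5 + t)/(1 + W) (E(t, W) = 8 + (t + 5)/(W + 1) = 8 + (5 + t)/(1 + W))
l(F, k) = F (l(F, k) = -2 + (F - 1*(-2)) = -2 + (F + 2) = -2 + (2 + F) = F)
(96*(-88))*l(-10, 9) = (96*(-88))*(-10) = -8448*(-10) = 84480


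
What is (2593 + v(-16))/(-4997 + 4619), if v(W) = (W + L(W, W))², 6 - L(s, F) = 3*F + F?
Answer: -787/54 ≈ -14.574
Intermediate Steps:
L(s, F) = 6 - 4*F (L(s, F) = 6 - (3*F + F) = 6 - 4*F)
v(W) = (6 - 3*W)² (v(W) = (W + (6 - 4*W))² = (6 - 3*W)²)
(2593 + v(-16))/(-4997 + 4619) = (2593 + 9*(-2 - 16)²)/(-4997 + 4619) = (2593 + 9*(-18)²)/(-378) = (2593 + 9*324)*(-1/378) = (2593 + 2916)*(-1/378) = 5509*(-1/378) = -787/54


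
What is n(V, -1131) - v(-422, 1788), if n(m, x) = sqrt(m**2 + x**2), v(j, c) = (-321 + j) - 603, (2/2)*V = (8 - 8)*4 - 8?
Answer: 1346 + 5*sqrt(51169) ≈ 2477.0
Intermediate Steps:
V = -8 (V = (8 - 8)*4 - 8 = 0*4 - 8 = 0 - 8 = -8)
v(j, c) = -924 + j
n(V, -1131) - v(-422, 1788) = sqrt((-8)**2 + (-1131)**2) - (-924 - 422) = sqrt(64 + 1279161) - 1*(-1346) = sqrt(1279225) + 1346 = 5*sqrt(51169) + 1346 = 1346 + 5*sqrt(51169)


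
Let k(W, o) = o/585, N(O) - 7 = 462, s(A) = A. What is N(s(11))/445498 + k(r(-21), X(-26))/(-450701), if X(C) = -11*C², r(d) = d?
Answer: 9766869461/9035387734410 ≈ 0.0010810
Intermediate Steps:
N(O) = 469 (N(O) = 7 + 462 = 469)
k(W, o) = o/585 (k(W, o) = o*(1/585) = o/585)
N(s(11))/445498 + k(r(-21), X(-26))/(-450701) = 469/445498 + ((-11*(-26)²)/585)/(-450701) = 469*(1/445498) + ((-11*676)/585)*(-1/450701) = 469/445498 + ((1/585)*(-7436))*(-1/450701) = 469/445498 - 572/45*(-1/450701) = 469/445498 + 572/20281545 = 9766869461/9035387734410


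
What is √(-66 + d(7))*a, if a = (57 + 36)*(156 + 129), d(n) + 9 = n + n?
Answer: 26505*I*√61 ≈ 2.0701e+5*I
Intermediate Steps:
d(n) = -9 + 2*n (d(n) = -9 + (n + n) = -9 + 2*n)
a = 26505 (a = 93*285 = 26505)
√(-66 + d(7))*a = √(-66 + (-9 + 2*7))*26505 = √(-66 + (-9 + 14))*26505 = √(-66 + 5)*26505 = √(-61)*26505 = (I*√61)*26505 = 26505*I*√61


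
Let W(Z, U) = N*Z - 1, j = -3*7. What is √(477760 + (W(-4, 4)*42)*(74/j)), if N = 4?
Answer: 6*√13341 ≈ 693.02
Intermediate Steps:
j = -21
W(Z, U) = -1 + 4*Z (W(Z, U) = 4*Z - 1 = -1 + 4*Z)
√(477760 + (W(-4, 4)*42)*(74/j)) = √(477760 + ((-1 + 4*(-4))*42)*(74/(-21))) = √(477760 + ((-1 - 16)*42)*(74*(-1/21))) = √(477760 - 17*42*(-74/21)) = √(477760 - 714*(-74/21)) = √(477760 + 2516) = √480276 = 6*√13341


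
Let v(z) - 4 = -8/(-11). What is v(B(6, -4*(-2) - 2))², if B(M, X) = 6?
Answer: 2704/121 ≈ 22.347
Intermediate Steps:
v(z) = 52/11 (v(z) = 4 - 8/(-11) = 4 - 8*(-1/11) = 4 + 8/11 = 52/11)
v(B(6, -4*(-2) - 2))² = (52/11)² = 2704/121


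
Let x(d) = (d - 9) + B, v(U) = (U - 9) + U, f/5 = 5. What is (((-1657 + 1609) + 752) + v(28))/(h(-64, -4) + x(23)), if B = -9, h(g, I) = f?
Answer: 751/30 ≈ 25.033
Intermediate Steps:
f = 25 (f = 5*5 = 25)
h(g, I) = 25
v(U) = -9 + 2*U (v(U) = (-9 + U) + U = -9 + 2*U)
x(d) = -18 + d (x(d) = (d - 9) - 9 = (-9 + d) - 9 = -18 + d)
(((-1657 + 1609) + 752) + v(28))/(h(-64, -4) + x(23)) = (((-1657 + 1609) + 752) + (-9 + 2*28))/(25 + (-18 + 23)) = ((-48 + 752) + (-9 + 56))/(25 + 5) = (704 + 47)/30 = 751*(1/30) = 751/30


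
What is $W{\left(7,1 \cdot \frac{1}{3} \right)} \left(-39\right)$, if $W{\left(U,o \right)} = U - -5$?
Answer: $-468$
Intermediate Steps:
$W{\left(U,o \right)} = 5 + U$ ($W{\left(U,o \right)} = U + 5 = 5 + U$)
$W{\left(7,1 \cdot \frac{1}{3} \right)} \left(-39\right) = \left(5 + 7\right) \left(-39\right) = 12 \left(-39\right) = -468$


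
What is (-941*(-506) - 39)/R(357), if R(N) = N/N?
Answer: 476107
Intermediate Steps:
R(N) = 1
(-941*(-506) - 39)/R(357) = (-941*(-506) - 39)/1 = (476146 - 39)*1 = 476107*1 = 476107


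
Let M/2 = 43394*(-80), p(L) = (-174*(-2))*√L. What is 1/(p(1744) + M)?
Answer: -108485/753212394316 - 87*√109/3012849577264 ≈ -1.4433e-7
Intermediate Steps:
p(L) = 348*√L
M = -6943040 (M = 2*(43394*(-80)) = 2*(-3471520) = -6943040)
1/(p(1744) + M) = 1/(348*√1744 - 6943040) = 1/(348*(4*√109) - 6943040) = 1/(1392*√109 - 6943040) = 1/(-6943040 + 1392*√109)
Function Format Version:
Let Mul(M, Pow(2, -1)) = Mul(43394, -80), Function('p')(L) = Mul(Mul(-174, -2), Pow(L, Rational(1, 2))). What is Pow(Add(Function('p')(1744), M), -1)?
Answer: Add(Rational(-108485, 753212394316), Mul(Rational(-87, 3012849577264), Pow(109, Rational(1, 2)))) ≈ -1.4433e-7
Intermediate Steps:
Function('p')(L) = Mul(348, Pow(L, Rational(1, 2)))
M = -6943040 (M = Mul(2, Mul(43394, -80)) = Mul(2, -3471520) = -6943040)
Pow(Add(Function('p')(1744), M), -1) = Pow(Add(Mul(348, Pow(1744, Rational(1, 2))), -6943040), -1) = Pow(Add(Mul(348, Mul(4, Pow(109, Rational(1, 2)))), -6943040), -1) = Pow(Add(Mul(1392, Pow(109, Rational(1, 2))), -6943040), -1) = Pow(Add(-6943040, Mul(1392, Pow(109, Rational(1, 2)))), -1)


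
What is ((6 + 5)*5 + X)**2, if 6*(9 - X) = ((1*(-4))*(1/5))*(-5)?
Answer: 36100/9 ≈ 4011.1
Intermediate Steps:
X = 25/3 (X = 9 - (1*(-4))*(1/5)*(-5)/6 = 9 - (-4/5)*(-5)/6 = 9 - (-4*1/5)*(-5)/6 = 9 - (-2)*(-5)/15 = 9 - 1/6*4 = 9 - 2/3 = 25/3 ≈ 8.3333)
((6 + 5)*5 + X)**2 = ((6 + 5)*5 + 25/3)**2 = (11*5 + 25/3)**2 = (55 + 25/3)**2 = (190/3)**2 = 36100/9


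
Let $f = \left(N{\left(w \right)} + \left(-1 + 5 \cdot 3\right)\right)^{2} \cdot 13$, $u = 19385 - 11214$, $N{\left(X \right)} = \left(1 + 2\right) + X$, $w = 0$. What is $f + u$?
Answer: $11928$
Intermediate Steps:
$N{\left(X \right)} = 3 + X$
$u = 8171$ ($u = 19385 - 11214 = 8171$)
$f = 3757$ ($f = \left(\left(3 + 0\right) + \left(-1 + 5 \cdot 3\right)\right)^{2} \cdot 13 = \left(3 + \left(-1 + 15\right)\right)^{2} \cdot 13 = \left(3 + 14\right)^{2} \cdot 13 = 17^{2} \cdot 13 = 289 \cdot 13 = 3757$)
$f + u = 3757 + 8171 = 11928$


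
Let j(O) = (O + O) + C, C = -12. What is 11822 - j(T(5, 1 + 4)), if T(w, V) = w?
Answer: 11824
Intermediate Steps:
j(O) = -12 + 2*O (j(O) = (O + O) - 12 = 2*O - 12 = -12 + 2*O)
11822 - j(T(5, 1 + 4)) = 11822 - (-12 + 2*5) = 11822 - (-12 + 10) = 11822 - 1*(-2) = 11822 + 2 = 11824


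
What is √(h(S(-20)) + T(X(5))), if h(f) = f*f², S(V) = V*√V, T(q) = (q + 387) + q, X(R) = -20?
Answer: √(347 + 320000*I*√5) ≈ 598.28 + 597.99*I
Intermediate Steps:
T(q) = 387 + 2*q (T(q) = (387 + q) + q = 387 + 2*q)
S(V) = V^(3/2)
h(f) = f³
√(h(S(-20)) + T(X(5))) = √(((-20)^(3/2))³ + (387 + 2*(-20))) = √((-40*I*√5)³ + (387 - 40)) = √(320000*I*√5 + 347) = √(347 + 320000*I*√5)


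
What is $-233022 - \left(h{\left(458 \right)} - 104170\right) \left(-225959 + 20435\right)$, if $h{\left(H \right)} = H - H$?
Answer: $-21409668102$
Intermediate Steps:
$h{\left(H \right)} = 0$
$-233022 - \left(h{\left(458 \right)} - 104170\right) \left(-225959 + 20435\right) = -233022 - \left(0 - 104170\right) \left(-225959 + 20435\right) = -233022 - \left(0 - 104170\right) \left(-205524\right) = -233022 - \left(-104170\right) \left(-205524\right) = -233022 - 21409435080 = -21409668102$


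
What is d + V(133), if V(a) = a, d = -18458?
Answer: -18325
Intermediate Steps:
d + V(133) = -18458 + 133 = -18325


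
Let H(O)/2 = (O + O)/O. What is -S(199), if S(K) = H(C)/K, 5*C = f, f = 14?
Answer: -4/199 ≈ -0.020101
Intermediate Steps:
C = 14/5 (C = (1/5)*14 = 14/5 ≈ 2.8000)
H(O) = 4 (H(O) = 2*((O + O)/O) = 2*((2*O)/O) = 2*2 = 4)
S(K) = 4/K
-S(199) = -4/199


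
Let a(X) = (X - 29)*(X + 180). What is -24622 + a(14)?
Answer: -27532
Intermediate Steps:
a(X) = (-29 + X)*(180 + X)
-24622 + a(14) = -24622 + (-5220 + 14**2 + 151*14) = -24622 + (-5220 + 196 + 2114) = -24622 - 2910 = -27532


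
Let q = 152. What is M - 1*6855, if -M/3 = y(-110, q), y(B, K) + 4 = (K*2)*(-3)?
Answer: -4107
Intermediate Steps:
y(B, K) = -4 - 6*K (y(B, K) = -4 + (K*2)*(-3) = -4 + (2*K)*(-3) = -4 - 6*K)
M = 2748 (M = -3*(-4 - 6*152) = -3*(-4 - 912) = -3*(-916) = 2748)
M - 1*6855 = 2748 - 1*6855 = 2748 - 6855 = -4107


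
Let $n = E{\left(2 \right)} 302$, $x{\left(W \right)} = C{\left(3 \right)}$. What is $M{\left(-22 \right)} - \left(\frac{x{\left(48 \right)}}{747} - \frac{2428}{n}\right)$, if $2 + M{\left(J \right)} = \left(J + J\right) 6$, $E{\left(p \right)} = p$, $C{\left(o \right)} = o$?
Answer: $- \frac{9850342}{37599} \approx -261.98$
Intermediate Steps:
$x{\left(W \right)} = 3$
$n = 604$ ($n = 2 \cdot 302 = 604$)
$M{\left(J \right)} = -2 + 12 J$ ($M{\left(J \right)} = -2 + \left(J + J\right) 6 = -2 + 2 J 6 = -2 + 12 J$)
$M{\left(-22 \right)} - \left(\frac{x{\left(48 \right)}}{747} - \frac{2428}{n}\right) = \left(-2 + 12 \left(-22\right)\right) - \left(\frac{3}{747} - \frac{2428}{604}\right) = \left(-2 - 264\right) - \left(3 \cdot \frac{1}{747} - \frac{607}{151}\right) = -266 - \left(\frac{1}{249} - \frac{607}{151}\right) = -266 - - \frac{150992}{37599} = -266 + \frac{150992}{37599} = - \frac{9850342}{37599}$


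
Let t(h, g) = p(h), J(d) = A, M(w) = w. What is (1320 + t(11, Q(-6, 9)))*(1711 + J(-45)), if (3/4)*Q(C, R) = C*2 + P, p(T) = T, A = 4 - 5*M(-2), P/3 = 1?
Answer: 2295975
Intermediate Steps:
P = 3 (P = 3*1 = 3)
A = 14 (A = 4 - 5*(-2) = 4 + 10 = 14)
J(d) = 14
Q(C, R) = 4 + 8*C/3 (Q(C, R) = 4*(C*2 + 3)/3 = 4*(2*C + 3)/3 = 4*(3 + 2*C)/3 = 4 + 8*C/3)
t(h, g) = h
(1320 + t(11, Q(-6, 9)))*(1711 + J(-45)) = (1320 + 11)*(1711 + 14) = 1331*1725 = 2295975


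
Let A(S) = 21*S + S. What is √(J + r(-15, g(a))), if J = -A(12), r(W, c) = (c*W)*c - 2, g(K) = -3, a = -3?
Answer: I*√401 ≈ 20.025*I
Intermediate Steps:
A(S) = 22*S
r(W, c) = -2 + W*c² (r(W, c) = (W*c)*c - 2 = W*c² - 2 = -2 + W*c²)
J = -264 (J = -22*12 = -1*264 = -264)
√(J + r(-15, g(a))) = √(-264 + (-2 - 15*(-3)²)) = √(-264 + (-2 - 15*9)) = √(-264 + (-2 - 135)) = √(-264 - 137) = √(-401) = I*√401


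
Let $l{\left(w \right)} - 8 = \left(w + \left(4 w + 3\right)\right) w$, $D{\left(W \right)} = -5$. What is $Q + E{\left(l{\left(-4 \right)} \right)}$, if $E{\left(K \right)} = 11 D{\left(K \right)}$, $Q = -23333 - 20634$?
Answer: $-44022$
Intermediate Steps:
$l{\left(w \right)} = 8 + w \left(3 + 5 w\right)$ ($l{\left(w \right)} = 8 + \left(w + \left(4 w + 3\right)\right) w = 8 + \left(w + \left(3 + 4 w\right)\right) w = 8 + \left(3 + 5 w\right) w = 8 + w \left(3 + 5 w\right)$)
$Q = -43967$
$E{\left(K \right)} = -55$ ($E{\left(K \right)} = 11 \left(-5\right) = -55$)
$Q + E{\left(l{\left(-4 \right)} \right)} = -43967 - 55 = -44022$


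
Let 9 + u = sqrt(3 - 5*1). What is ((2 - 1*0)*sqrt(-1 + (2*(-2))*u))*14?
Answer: 28*sqrt(35 - 4*I*sqrt(2)) ≈ 166.19 - 13.343*I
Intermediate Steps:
u = -9 + I*sqrt(2) (u = -9 + sqrt(3 - 5*1) = -9 + sqrt(3 - 5) = -9 + sqrt(-2) = -9 + I*sqrt(2) ≈ -9.0 + 1.4142*I)
((2 - 1*0)*sqrt(-1 + (2*(-2))*u))*14 = ((2 - 1*0)*sqrt(-1 + (2*(-2))*(-9 + I*sqrt(2))))*14 = ((2 + 0)*sqrt(-1 - 4*(-9 + I*sqrt(2))))*14 = (2*sqrt(-1 + (36 - 4*I*sqrt(2))))*14 = (2*sqrt(35 - 4*I*sqrt(2)))*14 = 28*sqrt(35 - 4*I*sqrt(2))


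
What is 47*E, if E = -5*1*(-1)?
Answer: 235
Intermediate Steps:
E = 5 (E = -5*(-1) = 5)
47*E = 47*5 = 235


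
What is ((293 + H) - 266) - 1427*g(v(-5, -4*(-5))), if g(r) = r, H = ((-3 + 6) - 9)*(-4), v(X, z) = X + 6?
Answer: -1376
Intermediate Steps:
v(X, z) = 6 + X
H = 24 (H = (3 - 9)*(-4) = -6*(-4) = 24)
((293 + H) - 266) - 1427*g(v(-5, -4*(-5))) = ((293 + 24) - 266) - 1427*(6 - 5) = (317 - 266) - 1427*1 = 51 - 1427 = -1376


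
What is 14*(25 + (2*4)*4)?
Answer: 798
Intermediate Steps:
14*(25 + (2*4)*4) = 14*(25 + 8*4) = 14*(25 + 32) = 14*57 = 798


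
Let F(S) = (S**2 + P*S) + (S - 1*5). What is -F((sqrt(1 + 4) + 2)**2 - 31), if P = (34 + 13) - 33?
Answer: -229 + 116*sqrt(5) ≈ 30.384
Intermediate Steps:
P = 14 (P = 47 - 33 = 14)
F(S) = -5 + S**2 + 15*S (F(S) = (S**2 + 14*S) + (S - 1*5) = (S**2 + 14*S) + (S - 5) = (S**2 + 14*S) + (-5 + S) = -5 + S**2 + 15*S)
-F((sqrt(1 + 4) + 2)**2 - 31) = -(-5 + ((sqrt(1 + 4) + 2)**2 - 31)**2 + 15*((sqrt(1 + 4) + 2)**2 - 31)) = -(-5 + ((sqrt(5) + 2)**2 - 31)**2 + 15*((sqrt(5) + 2)**2 - 31)) = -(-5 + ((2 + sqrt(5))**2 - 31)**2 + 15*((2 + sqrt(5))**2 - 31)) = -(-5 + (-31 + (2 + sqrt(5))**2)**2 + 15*(-31 + (2 + sqrt(5))**2)) = -(-5 + (-31 + (2 + sqrt(5))**2)**2 + (-465 + 15*(2 + sqrt(5))**2)) = -(-470 + (-31 + (2 + sqrt(5))**2)**2 + 15*(2 + sqrt(5))**2) = 470 - (-31 + (2 + sqrt(5))**2)**2 - 15*(2 + sqrt(5))**2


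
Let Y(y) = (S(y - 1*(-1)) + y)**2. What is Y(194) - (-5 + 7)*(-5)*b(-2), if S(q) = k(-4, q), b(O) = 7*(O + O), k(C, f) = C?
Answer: 35820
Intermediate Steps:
b(O) = 14*O (b(O) = 7*(2*O) = 14*O)
S(q) = -4
Y(y) = (-4 + y)**2
Y(194) - (-5 + 7)*(-5)*b(-2) = (-4 + 194)**2 - (-5 + 7)*(-5)*14*(-2) = 190**2 - 2*(-5)*(-28) = 36100 - (-10)*(-28) = 36100 - 1*280 = 36100 - 280 = 35820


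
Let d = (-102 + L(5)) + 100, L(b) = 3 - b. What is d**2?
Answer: 16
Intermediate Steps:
d = -4 (d = (-102 + (3 - 1*5)) + 100 = (-102 + (3 - 5)) + 100 = (-102 - 2) + 100 = -104 + 100 = -4)
d**2 = (-4)**2 = 16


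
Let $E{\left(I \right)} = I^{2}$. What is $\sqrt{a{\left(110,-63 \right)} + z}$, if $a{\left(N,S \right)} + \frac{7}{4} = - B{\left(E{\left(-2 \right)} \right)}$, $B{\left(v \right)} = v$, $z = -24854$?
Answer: $\frac{i \sqrt{99439}}{2} \approx 157.67 i$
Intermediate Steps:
$a{\left(N,S \right)} = - \frac{23}{4}$ ($a{\left(N,S \right)} = - \frac{7}{4} - \left(-2\right)^{2} = - \frac{7}{4} - 4 = - \frac{23}{4}$)
$\sqrt{a{\left(110,-63 \right)} + z} = \sqrt{- \frac{23}{4} - 24854} = \sqrt{- \frac{99439}{4}} = \frac{i \sqrt{99439}}{2}$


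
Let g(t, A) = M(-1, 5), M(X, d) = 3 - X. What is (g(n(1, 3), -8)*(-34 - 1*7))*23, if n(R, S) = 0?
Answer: -3772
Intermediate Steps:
g(t, A) = 4 (g(t, A) = 3 - 1*(-1) = 3 + 1 = 4)
(g(n(1, 3), -8)*(-34 - 1*7))*23 = (4*(-34 - 1*7))*23 = (4*(-34 - 7))*23 = (4*(-41))*23 = -164*23 = -3772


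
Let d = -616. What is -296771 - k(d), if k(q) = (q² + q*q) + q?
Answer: -1055067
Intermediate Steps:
k(q) = q + 2*q² (k(q) = (q² + q²) + q = 2*q² + q = q + 2*q²)
-296771 - k(d) = -296771 - (-616)*(1 + 2*(-616)) = -296771 - (-616)*(1 - 1232) = -296771 - (-616)*(-1231) = -296771 - 1*758296 = -296771 - 758296 = -1055067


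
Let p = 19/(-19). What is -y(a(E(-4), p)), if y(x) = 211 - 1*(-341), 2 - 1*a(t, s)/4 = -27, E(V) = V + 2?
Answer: -552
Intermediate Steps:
p = -1 (p = 19*(-1/19) = -1)
E(V) = 2 + V
a(t, s) = 116 (a(t, s) = 8 - 4*(-27) = 8 + 108 = 116)
y(x) = 552 (y(x) = 211 + 341 = 552)
-y(a(E(-4), p)) = -1*552 = -552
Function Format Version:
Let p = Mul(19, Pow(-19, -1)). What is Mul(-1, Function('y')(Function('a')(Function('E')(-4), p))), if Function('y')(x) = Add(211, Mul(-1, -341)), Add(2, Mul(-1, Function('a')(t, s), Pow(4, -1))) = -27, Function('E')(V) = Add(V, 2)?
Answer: -552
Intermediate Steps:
p = -1 (p = Mul(19, Rational(-1, 19)) = -1)
Function('E')(V) = Add(2, V)
Function('a')(t, s) = 116 (Function('a')(t, s) = Add(8, Mul(-4, -27)) = Add(8, 108) = 116)
Function('y')(x) = 552 (Function('y')(x) = Add(211, 341) = 552)
Mul(-1, Function('y')(Function('a')(Function('E')(-4), p))) = Mul(-1, 552) = -552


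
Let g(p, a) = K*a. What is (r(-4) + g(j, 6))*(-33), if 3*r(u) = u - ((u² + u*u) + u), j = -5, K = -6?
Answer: 1540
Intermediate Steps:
g(p, a) = -6*a
r(u) = -2*u²/3 (r(u) = (u - ((u² + u*u) + u))/3 = (u - ((u² + u²) + u))/3 = (u - (2*u² + u))/3 = (u - (u + 2*u²))/3 = (u + (-u - 2*u²))/3 = (-2*u²)/3 = -2*u²/3)
(r(-4) + g(j, 6))*(-33) = (-⅔*(-4)² - 6*6)*(-33) = (-⅔*16 - 36)*(-33) = (-32/3 - 36)*(-33) = -140/3*(-33) = 1540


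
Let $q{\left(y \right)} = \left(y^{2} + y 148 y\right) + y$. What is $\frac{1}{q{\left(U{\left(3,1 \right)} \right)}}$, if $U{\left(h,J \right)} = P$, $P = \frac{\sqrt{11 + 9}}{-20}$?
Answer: $\frac{2980}{22181} + \frac{40 \sqrt{5}}{22181} \approx 0.13838$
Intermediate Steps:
$P = - \frac{\sqrt{5}}{10}$ ($P = \sqrt{20} \left(- \frac{1}{20}\right) = 2 \sqrt{5} \left(- \frac{1}{20}\right) = - \frac{\sqrt{5}}{10} \approx -0.22361$)
$U{\left(h,J \right)} = - \frac{\sqrt{5}}{10}$
$q{\left(y \right)} = y + 149 y^{2}$ ($q{\left(y \right)} = \left(y^{2} + 148 y y\right) + y = \left(y^{2} + 148 y^{2}\right) + y = 149 y^{2} + y = y + 149 y^{2}$)
$\frac{1}{q{\left(U{\left(3,1 \right)} \right)}} = \frac{1}{- \frac{\sqrt{5}}{10} \left(1 + 149 \left(- \frac{\sqrt{5}}{10}\right)\right)} = \frac{1}{- \frac{\sqrt{5}}{10} \left(1 - \frac{149 \sqrt{5}}{10}\right)} = \frac{1}{\left(- \frac{1}{10}\right) \sqrt{5} \left(1 - \frac{149 \sqrt{5}}{10}\right)} = - \frac{2 \sqrt{5}}{1 - \frac{149 \sqrt{5}}{10}}$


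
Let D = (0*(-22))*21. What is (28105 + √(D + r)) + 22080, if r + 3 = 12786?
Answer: 50185 + √12783 ≈ 50298.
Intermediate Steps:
r = 12783 (r = -3 + 12786 = 12783)
D = 0 (D = 0*21 = 0)
(28105 + √(D + r)) + 22080 = (28105 + √(0 + 12783)) + 22080 = (28105 + √12783) + 22080 = 50185 + √12783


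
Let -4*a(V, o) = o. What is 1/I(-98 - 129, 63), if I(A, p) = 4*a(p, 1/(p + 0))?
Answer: -63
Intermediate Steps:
a(V, o) = -o/4
I(A, p) = -1/p (I(A, p) = 4*(-1/(4*(p + 0))) = 4*(-1/(4*p)) = -1/p)
1/I(-98 - 129, 63) = 1/(-1/63) = -63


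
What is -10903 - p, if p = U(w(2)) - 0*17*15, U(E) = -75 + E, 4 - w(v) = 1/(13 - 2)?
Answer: -119151/11 ≈ -10832.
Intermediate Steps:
w(v) = 43/11 (w(v) = 4 - 1/(13 - 2) = 4 - 1/11 = 43/11)
p = -782/11 (p = (-75 + 43/11) - 0*17*15 = -782/11 - 0*15 = -782/11 - 1*0 = -782/11 + 0 = -782/11 ≈ -71.091)
-10903 - p = -10903 - 1*(-782/11) = -10903 + 782/11 = -119151/11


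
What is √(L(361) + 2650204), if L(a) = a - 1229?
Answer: 2*√662334 ≈ 1627.7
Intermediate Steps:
L(a) = -1229 + a
√(L(361) + 2650204) = √((-1229 + 361) + 2650204) = √(-868 + 2650204) = √2649336 = 2*√662334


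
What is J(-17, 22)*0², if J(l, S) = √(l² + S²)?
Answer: 0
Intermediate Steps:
J(l, S) = √(S² + l²)
J(-17, 22)*0² = √(22² + (-17)²)*0² = √(484 + 289)*0 = √773*0 = 0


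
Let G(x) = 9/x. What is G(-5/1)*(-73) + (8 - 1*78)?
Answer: 307/5 ≈ 61.400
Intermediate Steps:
G(-5/1)*(-73) + (8 - 1*78) = (9/((-5/1)))*(-73) + (8 - 1*78) = (9/((-5*1)))*(-73) + (8 - 78) = (9/(-5))*(-73) - 70 = (9*(-⅕))*(-73) - 70 = -9/5*(-73) - 70 = 657/5 - 70 = 307/5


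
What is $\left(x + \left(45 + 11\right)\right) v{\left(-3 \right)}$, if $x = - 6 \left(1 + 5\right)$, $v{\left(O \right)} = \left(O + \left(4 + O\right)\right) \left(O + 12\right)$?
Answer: $-360$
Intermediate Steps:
$v{\left(O \right)} = \left(4 + 2 O\right) \left(12 + O\right)$
$x = -36$ ($x = \left(-6\right) 6 = -36$)
$\left(x + \left(45 + 11\right)\right) v{\left(-3 \right)} = \left(-36 + \left(45 + 11\right)\right) \left(48 + 2 \left(-3\right)^{2} + 28 \left(-3\right)\right) = \left(-36 + 56\right) \left(48 + 2 \cdot 9 - 84\right) = 20 \left(48 + 18 - 84\right) = 20 \left(-18\right) = -360$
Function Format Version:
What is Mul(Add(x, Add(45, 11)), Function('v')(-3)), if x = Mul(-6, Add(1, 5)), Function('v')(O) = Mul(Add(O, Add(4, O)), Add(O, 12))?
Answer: -360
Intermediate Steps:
Function('v')(O) = Mul(Add(4, Mul(2, O)), Add(12, O))
x = -36 (x = Mul(-6, 6) = -36)
Mul(Add(x, Add(45, 11)), Function('v')(-3)) = Mul(Add(-36, Add(45, 11)), Add(48, Mul(2, Pow(-3, 2)), Mul(28, -3))) = Mul(Add(-36, 56), Add(48, Mul(2, 9), -84)) = Mul(20, Add(48, 18, -84)) = Mul(20, -18) = -360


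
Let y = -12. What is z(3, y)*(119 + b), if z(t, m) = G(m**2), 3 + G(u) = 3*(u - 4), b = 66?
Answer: 77145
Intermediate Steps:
G(u) = -15 + 3*u (G(u) = -3 + 3*(u - 4) = -3 + 3*(-4 + u) = -3 + (-12 + 3*u) = -15 + 3*u)
z(t, m) = -15 + 3*m**2
z(3, y)*(119 + b) = (-15 + 3*(-12)**2)*(119 + 66) = (-15 + 3*144)*185 = (-15 + 432)*185 = 417*185 = 77145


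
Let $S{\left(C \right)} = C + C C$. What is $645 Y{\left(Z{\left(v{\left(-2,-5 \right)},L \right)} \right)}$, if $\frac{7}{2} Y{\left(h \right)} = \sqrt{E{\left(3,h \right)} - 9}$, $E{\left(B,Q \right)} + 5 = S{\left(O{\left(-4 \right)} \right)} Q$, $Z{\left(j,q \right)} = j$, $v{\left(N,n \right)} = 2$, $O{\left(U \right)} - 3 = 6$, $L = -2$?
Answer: $\frac{1290 \sqrt{166}}{7} \approx 2374.4$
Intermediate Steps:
$O{\left(U \right)} = 9$ ($O{\left(U \right)} = 3 + 6 = 9$)
$S{\left(C \right)} = C + C^{2}$
$E{\left(B,Q \right)} = -5 + 90 Q$ ($E{\left(B,Q \right)} = -5 + 9 \left(1 + 9\right) Q = -5 + 9 \cdot 10 Q = -5 + 90 Q$)
$Y{\left(h \right)} = \frac{2 \sqrt{-14 + 90 h}}{7}$ ($Y{\left(h \right)} = \frac{2 \sqrt{\left(-5 + 90 h\right) - 9}}{7} = \frac{2 \sqrt{-14 + 90 h}}{7}$)
$645 Y{\left(Z{\left(v{\left(-2,-5 \right)},L \right)} \right)} = 645 \frac{2 \sqrt{-14 + 90 \cdot 2}}{7} = 645 \frac{2 \sqrt{-14 + 180}}{7} = 645 \frac{2 \sqrt{166}}{7} = \frac{1290 \sqrt{166}}{7}$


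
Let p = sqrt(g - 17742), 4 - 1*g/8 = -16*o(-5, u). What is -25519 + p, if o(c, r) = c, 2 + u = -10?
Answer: -25519 + 5*I*sqrt(734) ≈ -25519.0 + 135.46*I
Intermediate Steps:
u = -12 (u = -2 - 10 = -12)
g = -608 (g = 32 - (-128)*(-5) = 32 - 8*80 = 32 - 640 = -608)
p = 5*I*sqrt(734) (p = sqrt(-608 - 17742) = sqrt(-18350) = 5*I*sqrt(734) ≈ 135.46*I)
-25519 + p = -25519 + 5*I*sqrt(734)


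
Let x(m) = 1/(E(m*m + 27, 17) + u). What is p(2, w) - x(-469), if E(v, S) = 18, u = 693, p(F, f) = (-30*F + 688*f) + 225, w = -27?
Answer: -13090222/711 ≈ -18411.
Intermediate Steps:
p(F, f) = 225 - 30*F + 688*f
x(m) = 1/711 (x(m) = 1/(18 + 693) = 1/711)
p(2, w) - x(-469) = (225 - 30*2 + 688*(-27)) - 1*1/711 = (225 - 60 - 18576) - 1/711 = -18411 - 1/711 = -13090222/711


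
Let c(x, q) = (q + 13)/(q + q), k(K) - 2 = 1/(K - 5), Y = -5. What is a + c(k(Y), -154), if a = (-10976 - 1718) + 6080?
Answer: -2036971/308 ≈ -6613.5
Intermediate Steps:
k(K) = 2 + 1/(-5 + K) (k(K) = 2 + 1/(K - 5) = 2 + 1/(-5 + K))
c(x, q) = (13 + q)/(2*q) (c(x, q) = (13 + q)/((2*q)) = (13 + q)*(1/(2*q)) = (13 + q)/(2*q))
a = -6614 (a = -12694 + 6080 = -6614)
a + c(k(Y), -154) = -6614 + (½)*(13 - 154)/(-154) = -6614 + (½)*(-1/154)*(-141) = -6614 + 141/308 = -2036971/308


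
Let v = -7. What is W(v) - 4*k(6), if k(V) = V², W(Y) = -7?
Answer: -151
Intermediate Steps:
W(v) - 4*k(6) = -7 - 4*6² = -7 - 4*36 = -7 - 144 = -151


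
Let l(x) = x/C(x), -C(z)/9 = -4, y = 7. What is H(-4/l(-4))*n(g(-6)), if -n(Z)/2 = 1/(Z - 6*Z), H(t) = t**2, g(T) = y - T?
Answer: 2592/65 ≈ 39.877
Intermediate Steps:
C(z) = 36 (C(z) = -9*(-4) = 36)
l(x) = x/36
g(T) = 7 - T
n(Z) = 2/(5*Z) (n(Z) = -2/(Z - 6*Z) = -2*(-1/(5*Z)) = -(-2)/(5*Z) = 2/(5*Z))
H(-4/l(-4))*n(g(-6)) = (-4/((1/36)*(-4)))**2*(2/(5*(7 - 1*(-6)))) = (-4/(-1/9))**2*(2/(5*(7 + 6))) = (-4*(-9))**2*((2/5)/13) = 36**2*((2/5)*(1/13)) = 1296*(2/65) = 2592/65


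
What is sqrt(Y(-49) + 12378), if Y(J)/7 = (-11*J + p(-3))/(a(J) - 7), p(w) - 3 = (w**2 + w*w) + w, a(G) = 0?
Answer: sqrt(11821) ≈ 108.72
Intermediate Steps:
p(w) = 3 + w + 2*w**2 (p(w) = 3 + ((w**2 + w*w) + w) = 3 + ((w**2 + w**2) + w) = 3 + (2*w**2 + w) = 3 + (w + 2*w**2) = 3 + w + 2*w**2)
Y(J) = -18 + 11*J (Y(J) = 7*((-11*J + (3 - 3 + 2*(-3)**2))/(0 - 7)) = 7*((-11*J + (3 - 3 + 2*9))/(-7)) = 7*((-11*J + (3 - 3 + 18))*(-1/7)) = 7*((-11*J + 18)*(-1/7)) = 7*((18 - 11*J)*(-1/7)) = 7*(-18/7 + 11*J/7) = -18 + 11*J)
sqrt(Y(-49) + 12378) = sqrt((-18 + 11*(-49)) + 12378) = sqrt((-18 - 539) + 12378) = sqrt(-557 + 12378) = sqrt(11821)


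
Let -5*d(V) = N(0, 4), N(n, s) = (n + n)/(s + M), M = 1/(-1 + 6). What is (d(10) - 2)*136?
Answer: -272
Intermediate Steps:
M = ⅕ (M = 1/5 = ⅕ ≈ 0.20000)
N(n, s) = 2*n/(⅕ + s) (N(n, s) = (n + n)/(s + ⅕) = (2*n)/(⅕ + s) = 2*n/(⅕ + s))
d(V) = 0 (d(V) = -2*0/(1 + 5*4) = -2*0/(1 + 20) = -2*0/21 = -⅕*0 = 0)
(d(10) - 2)*136 = (0 - 2)*136 = -2*136 = -272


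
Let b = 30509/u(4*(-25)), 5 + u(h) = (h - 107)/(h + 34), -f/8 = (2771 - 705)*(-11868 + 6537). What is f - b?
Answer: 3613212686/41 ≈ 8.8127e+7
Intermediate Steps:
f = 88110768 (f = -8*(2771 - 705)*(-11868 + 6537) = -16528*(-5331) = -8*(-11013846) = 88110768)
u(h) = -5 + (-107 + h)/(34 + h) (u(h) = -5 + (h - 107)/(h + 34) = -5 + (-107 + h)/(34 + h))
b = -671198/41 (b = 30509/(((-277 - 16*(-25))/(34 + 4*(-25)))) = 30509/(((-277 - 4*(-100))/(34 - 100))) = 30509/(((-277 + 400)/(-66))) = 30509/((-1/66*123)) = 30509/(-41/22) = 30509*(-22/41) = -671198/41 ≈ -16371.)
f - b = 88110768 - 1*(-671198/41) = 88110768 + 671198/41 = 3613212686/41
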